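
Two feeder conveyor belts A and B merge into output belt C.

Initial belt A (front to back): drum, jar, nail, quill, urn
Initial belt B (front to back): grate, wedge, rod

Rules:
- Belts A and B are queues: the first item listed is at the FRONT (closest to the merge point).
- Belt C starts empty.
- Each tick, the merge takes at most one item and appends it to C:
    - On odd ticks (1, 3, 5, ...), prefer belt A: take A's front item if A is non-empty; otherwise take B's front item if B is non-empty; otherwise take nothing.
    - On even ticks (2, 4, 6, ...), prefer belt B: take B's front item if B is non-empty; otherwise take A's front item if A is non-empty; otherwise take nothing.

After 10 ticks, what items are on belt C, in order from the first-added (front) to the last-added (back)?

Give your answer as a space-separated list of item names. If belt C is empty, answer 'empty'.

Tick 1: prefer A, take drum from A; A=[jar,nail,quill,urn] B=[grate,wedge,rod] C=[drum]
Tick 2: prefer B, take grate from B; A=[jar,nail,quill,urn] B=[wedge,rod] C=[drum,grate]
Tick 3: prefer A, take jar from A; A=[nail,quill,urn] B=[wedge,rod] C=[drum,grate,jar]
Tick 4: prefer B, take wedge from B; A=[nail,quill,urn] B=[rod] C=[drum,grate,jar,wedge]
Tick 5: prefer A, take nail from A; A=[quill,urn] B=[rod] C=[drum,grate,jar,wedge,nail]
Tick 6: prefer B, take rod from B; A=[quill,urn] B=[-] C=[drum,grate,jar,wedge,nail,rod]
Tick 7: prefer A, take quill from A; A=[urn] B=[-] C=[drum,grate,jar,wedge,nail,rod,quill]
Tick 8: prefer B, take urn from A; A=[-] B=[-] C=[drum,grate,jar,wedge,nail,rod,quill,urn]
Tick 9: prefer A, both empty, nothing taken; A=[-] B=[-] C=[drum,grate,jar,wedge,nail,rod,quill,urn]
Tick 10: prefer B, both empty, nothing taken; A=[-] B=[-] C=[drum,grate,jar,wedge,nail,rod,quill,urn]

Answer: drum grate jar wedge nail rod quill urn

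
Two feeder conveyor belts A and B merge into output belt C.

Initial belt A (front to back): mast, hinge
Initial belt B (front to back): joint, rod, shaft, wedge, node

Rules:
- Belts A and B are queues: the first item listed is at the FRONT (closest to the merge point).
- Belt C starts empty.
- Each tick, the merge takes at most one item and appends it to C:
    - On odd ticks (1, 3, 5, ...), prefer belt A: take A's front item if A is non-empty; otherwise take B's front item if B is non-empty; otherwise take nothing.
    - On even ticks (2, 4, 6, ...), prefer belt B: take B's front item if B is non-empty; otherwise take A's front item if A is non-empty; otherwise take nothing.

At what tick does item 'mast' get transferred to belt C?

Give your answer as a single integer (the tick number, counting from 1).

Tick 1: prefer A, take mast from A; A=[hinge] B=[joint,rod,shaft,wedge,node] C=[mast]

Answer: 1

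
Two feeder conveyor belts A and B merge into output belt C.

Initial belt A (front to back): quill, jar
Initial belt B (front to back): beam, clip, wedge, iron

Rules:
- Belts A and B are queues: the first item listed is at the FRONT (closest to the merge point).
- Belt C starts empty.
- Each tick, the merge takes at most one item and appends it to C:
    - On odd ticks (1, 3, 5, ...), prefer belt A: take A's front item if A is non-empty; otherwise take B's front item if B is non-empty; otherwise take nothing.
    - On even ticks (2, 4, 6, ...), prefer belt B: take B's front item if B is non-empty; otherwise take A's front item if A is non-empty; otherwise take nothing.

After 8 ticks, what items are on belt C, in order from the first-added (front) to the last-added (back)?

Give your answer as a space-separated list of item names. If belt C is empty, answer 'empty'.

Tick 1: prefer A, take quill from A; A=[jar] B=[beam,clip,wedge,iron] C=[quill]
Tick 2: prefer B, take beam from B; A=[jar] B=[clip,wedge,iron] C=[quill,beam]
Tick 3: prefer A, take jar from A; A=[-] B=[clip,wedge,iron] C=[quill,beam,jar]
Tick 4: prefer B, take clip from B; A=[-] B=[wedge,iron] C=[quill,beam,jar,clip]
Tick 5: prefer A, take wedge from B; A=[-] B=[iron] C=[quill,beam,jar,clip,wedge]
Tick 6: prefer B, take iron from B; A=[-] B=[-] C=[quill,beam,jar,clip,wedge,iron]
Tick 7: prefer A, both empty, nothing taken; A=[-] B=[-] C=[quill,beam,jar,clip,wedge,iron]
Tick 8: prefer B, both empty, nothing taken; A=[-] B=[-] C=[quill,beam,jar,clip,wedge,iron]

Answer: quill beam jar clip wedge iron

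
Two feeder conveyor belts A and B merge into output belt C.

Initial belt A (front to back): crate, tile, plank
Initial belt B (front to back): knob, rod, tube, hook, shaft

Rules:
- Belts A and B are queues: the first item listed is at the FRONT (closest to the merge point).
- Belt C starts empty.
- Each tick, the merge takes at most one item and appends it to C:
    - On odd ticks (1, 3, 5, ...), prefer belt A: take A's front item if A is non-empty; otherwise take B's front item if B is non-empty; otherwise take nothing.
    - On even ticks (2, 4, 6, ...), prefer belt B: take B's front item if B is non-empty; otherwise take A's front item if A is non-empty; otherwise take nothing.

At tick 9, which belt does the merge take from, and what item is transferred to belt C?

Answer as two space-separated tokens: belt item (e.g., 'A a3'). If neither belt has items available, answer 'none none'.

Answer: none none

Derivation:
Tick 1: prefer A, take crate from A; A=[tile,plank] B=[knob,rod,tube,hook,shaft] C=[crate]
Tick 2: prefer B, take knob from B; A=[tile,plank] B=[rod,tube,hook,shaft] C=[crate,knob]
Tick 3: prefer A, take tile from A; A=[plank] B=[rod,tube,hook,shaft] C=[crate,knob,tile]
Tick 4: prefer B, take rod from B; A=[plank] B=[tube,hook,shaft] C=[crate,knob,tile,rod]
Tick 5: prefer A, take plank from A; A=[-] B=[tube,hook,shaft] C=[crate,knob,tile,rod,plank]
Tick 6: prefer B, take tube from B; A=[-] B=[hook,shaft] C=[crate,knob,tile,rod,plank,tube]
Tick 7: prefer A, take hook from B; A=[-] B=[shaft] C=[crate,knob,tile,rod,plank,tube,hook]
Tick 8: prefer B, take shaft from B; A=[-] B=[-] C=[crate,knob,tile,rod,plank,tube,hook,shaft]
Tick 9: prefer A, both empty, nothing taken; A=[-] B=[-] C=[crate,knob,tile,rod,plank,tube,hook,shaft]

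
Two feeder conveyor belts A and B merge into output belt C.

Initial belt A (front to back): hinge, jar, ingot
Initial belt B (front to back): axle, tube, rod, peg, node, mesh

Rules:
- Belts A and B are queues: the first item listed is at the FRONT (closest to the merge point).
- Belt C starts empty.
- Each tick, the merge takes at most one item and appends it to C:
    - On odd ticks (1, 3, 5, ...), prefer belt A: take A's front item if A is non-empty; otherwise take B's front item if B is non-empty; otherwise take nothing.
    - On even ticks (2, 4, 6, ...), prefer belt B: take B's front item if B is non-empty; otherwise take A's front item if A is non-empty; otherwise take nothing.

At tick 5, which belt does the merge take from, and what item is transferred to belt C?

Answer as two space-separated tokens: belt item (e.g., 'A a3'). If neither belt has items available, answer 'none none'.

Tick 1: prefer A, take hinge from A; A=[jar,ingot] B=[axle,tube,rod,peg,node,mesh] C=[hinge]
Tick 2: prefer B, take axle from B; A=[jar,ingot] B=[tube,rod,peg,node,mesh] C=[hinge,axle]
Tick 3: prefer A, take jar from A; A=[ingot] B=[tube,rod,peg,node,mesh] C=[hinge,axle,jar]
Tick 4: prefer B, take tube from B; A=[ingot] B=[rod,peg,node,mesh] C=[hinge,axle,jar,tube]
Tick 5: prefer A, take ingot from A; A=[-] B=[rod,peg,node,mesh] C=[hinge,axle,jar,tube,ingot]

Answer: A ingot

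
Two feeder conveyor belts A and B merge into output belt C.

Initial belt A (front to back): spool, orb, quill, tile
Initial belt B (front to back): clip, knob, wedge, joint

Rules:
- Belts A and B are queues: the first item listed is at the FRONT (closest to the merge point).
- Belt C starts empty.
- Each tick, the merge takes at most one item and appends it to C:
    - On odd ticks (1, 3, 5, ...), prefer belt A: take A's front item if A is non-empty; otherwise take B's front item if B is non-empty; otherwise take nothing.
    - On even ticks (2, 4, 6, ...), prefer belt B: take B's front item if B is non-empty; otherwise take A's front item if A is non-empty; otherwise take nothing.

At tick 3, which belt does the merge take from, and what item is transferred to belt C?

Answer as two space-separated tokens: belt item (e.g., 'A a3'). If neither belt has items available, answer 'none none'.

Answer: A orb

Derivation:
Tick 1: prefer A, take spool from A; A=[orb,quill,tile] B=[clip,knob,wedge,joint] C=[spool]
Tick 2: prefer B, take clip from B; A=[orb,quill,tile] B=[knob,wedge,joint] C=[spool,clip]
Tick 3: prefer A, take orb from A; A=[quill,tile] B=[knob,wedge,joint] C=[spool,clip,orb]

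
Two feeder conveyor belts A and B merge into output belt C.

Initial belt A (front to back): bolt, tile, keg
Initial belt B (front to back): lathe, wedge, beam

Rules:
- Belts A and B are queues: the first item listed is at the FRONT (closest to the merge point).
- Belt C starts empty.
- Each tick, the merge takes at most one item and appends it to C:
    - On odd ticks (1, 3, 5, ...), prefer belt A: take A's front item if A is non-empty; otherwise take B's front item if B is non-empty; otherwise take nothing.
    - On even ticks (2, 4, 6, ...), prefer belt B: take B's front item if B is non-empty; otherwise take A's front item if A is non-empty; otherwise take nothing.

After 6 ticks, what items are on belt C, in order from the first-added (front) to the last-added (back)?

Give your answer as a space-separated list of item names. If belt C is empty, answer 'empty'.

Tick 1: prefer A, take bolt from A; A=[tile,keg] B=[lathe,wedge,beam] C=[bolt]
Tick 2: prefer B, take lathe from B; A=[tile,keg] B=[wedge,beam] C=[bolt,lathe]
Tick 3: prefer A, take tile from A; A=[keg] B=[wedge,beam] C=[bolt,lathe,tile]
Tick 4: prefer B, take wedge from B; A=[keg] B=[beam] C=[bolt,lathe,tile,wedge]
Tick 5: prefer A, take keg from A; A=[-] B=[beam] C=[bolt,lathe,tile,wedge,keg]
Tick 6: prefer B, take beam from B; A=[-] B=[-] C=[bolt,lathe,tile,wedge,keg,beam]

Answer: bolt lathe tile wedge keg beam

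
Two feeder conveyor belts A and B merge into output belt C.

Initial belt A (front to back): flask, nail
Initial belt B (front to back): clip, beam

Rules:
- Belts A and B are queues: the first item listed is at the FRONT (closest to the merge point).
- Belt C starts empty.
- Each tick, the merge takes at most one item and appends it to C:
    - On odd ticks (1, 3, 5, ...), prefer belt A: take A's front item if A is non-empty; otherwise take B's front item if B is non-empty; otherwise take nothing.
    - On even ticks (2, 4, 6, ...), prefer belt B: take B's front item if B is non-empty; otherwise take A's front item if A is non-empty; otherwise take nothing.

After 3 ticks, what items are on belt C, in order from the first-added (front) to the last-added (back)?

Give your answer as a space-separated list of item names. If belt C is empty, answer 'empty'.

Tick 1: prefer A, take flask from A; A=[nail] B=[clip,beam] C=[flask]
Tick 2: prefer B, take clip from B; A=[nail] B=[beam] C=[flask,clip]
Tick 3: prefer A, take nail from A; A=[-] B=[beam] C=[flask,clip,nail]

Answer: flask clip nail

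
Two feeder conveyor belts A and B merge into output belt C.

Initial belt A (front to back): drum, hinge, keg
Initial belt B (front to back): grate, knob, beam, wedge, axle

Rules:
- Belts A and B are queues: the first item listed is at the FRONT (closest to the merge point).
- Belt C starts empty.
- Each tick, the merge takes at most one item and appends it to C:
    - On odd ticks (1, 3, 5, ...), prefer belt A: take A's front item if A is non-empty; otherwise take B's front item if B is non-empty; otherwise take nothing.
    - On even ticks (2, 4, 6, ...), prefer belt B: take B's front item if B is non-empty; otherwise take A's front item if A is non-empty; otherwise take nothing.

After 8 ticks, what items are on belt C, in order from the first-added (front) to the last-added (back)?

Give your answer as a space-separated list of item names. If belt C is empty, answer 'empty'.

Tick 1: prefer A, take drum from A; A=[hinge,keg] B=[grate,knob,beam,wedge,axle] C=[drum]
Tick 2: prefer B, take grate from B; A=[hinge,keg] B=[knob,beam,wedge,axle] C=[drum,grate]
Tick 3: prefer A, take hinge from A; A=[keg] B=[knob,beam,wedge,axle] C=[drum,grate,hinge]
Tick 4: prefer B, take knob from B; A=[keg] B=[beam,wedge,axle] C=[drum,grate,hinge,knob]
Tick 5: prefer A, take keg from A; A=[-] B=[beam,wedge,axle] C=[drum,grate,hinge,knob,keg]
Tick 6: prefer B, take beam from B; A=[-] B=[wedge,axle] C=[drum,grate,hinge,knob,keg,beam]
Tick 7: prefer A, take wedge from B; A=[-] B=[axle] C=[drum,grate,hinge,knob,keg,beam,wedge]
Tick 8: prefer B, take axle from B; A=[-] B=[-] C=[drum,grate,hinge,knob,keg,beam,wedge,axle]

Answer: drum grate hinge knob keg beam wedge axle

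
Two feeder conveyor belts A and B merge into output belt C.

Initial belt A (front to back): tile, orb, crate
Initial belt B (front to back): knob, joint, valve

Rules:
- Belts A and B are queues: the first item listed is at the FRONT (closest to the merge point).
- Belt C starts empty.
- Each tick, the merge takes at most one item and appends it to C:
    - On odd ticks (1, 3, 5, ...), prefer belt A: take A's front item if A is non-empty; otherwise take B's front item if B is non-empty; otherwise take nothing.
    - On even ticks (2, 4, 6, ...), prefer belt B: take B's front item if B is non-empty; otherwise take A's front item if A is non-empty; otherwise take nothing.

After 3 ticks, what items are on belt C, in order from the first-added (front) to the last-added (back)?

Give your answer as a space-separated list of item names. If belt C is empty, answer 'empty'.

Answer: tile knob orb

Derivation:
Tick 1: prefer A, take tile from A; A=[orb,crate] B=[knob,joint,valve] C=[tile]
Tick 2: prefer B, take knob from B; A=[orb,crate] B=[joint,valve] C=[tile,knob]
Tick 3: prefer A, take orb from A; A=[crate] B=[joint,valve] C=[tile,knob,orb]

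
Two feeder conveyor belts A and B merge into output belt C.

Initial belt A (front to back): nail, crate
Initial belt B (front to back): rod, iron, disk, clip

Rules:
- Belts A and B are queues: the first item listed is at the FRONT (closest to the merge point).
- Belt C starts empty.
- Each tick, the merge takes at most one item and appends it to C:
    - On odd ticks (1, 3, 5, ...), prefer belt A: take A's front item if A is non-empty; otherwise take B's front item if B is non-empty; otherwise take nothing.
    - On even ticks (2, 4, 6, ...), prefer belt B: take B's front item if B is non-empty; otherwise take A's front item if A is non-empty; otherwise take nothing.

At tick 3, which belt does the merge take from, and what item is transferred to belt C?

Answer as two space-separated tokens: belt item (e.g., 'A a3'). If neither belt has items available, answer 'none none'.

Tick 1: prefer A, take nail from A; A=[crate] B=[rod,iron,disk,clip] C=[nail]
Tick 2: prefer B, take rod from B; A=[crate] B=[iron,disk,clip] C=[nail,rod]
Tick 3: prefer A, take crate from A; A=[-] B=[iron,disk,clip] C=[nail,rod,crate]

Answer: A crate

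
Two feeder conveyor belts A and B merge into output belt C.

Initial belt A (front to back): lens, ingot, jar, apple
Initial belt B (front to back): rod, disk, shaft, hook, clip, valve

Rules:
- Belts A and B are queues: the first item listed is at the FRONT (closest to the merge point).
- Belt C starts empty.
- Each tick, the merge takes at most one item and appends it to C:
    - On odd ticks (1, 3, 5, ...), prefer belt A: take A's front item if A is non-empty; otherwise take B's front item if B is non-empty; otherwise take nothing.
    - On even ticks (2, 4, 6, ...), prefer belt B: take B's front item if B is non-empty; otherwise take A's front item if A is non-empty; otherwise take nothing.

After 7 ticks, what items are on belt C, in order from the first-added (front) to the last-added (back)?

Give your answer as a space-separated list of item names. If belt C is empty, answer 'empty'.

Tick 1: prefer A, take lens from A; A=[ingot,jar,apple] B=[rod,disk,shaft,hook,clip,valve] C=[lens]
Tick 2: prefer B, take rod from B; A=[ingot,jar,apple] B=[disk,shaft,hook,clip,valve] C=[lens,rod]
Tick 3: prefer A, take ingot from A; A=[jar,apple] B=[disk,shaft,hook,clip,valve] C=[lens,rod,ingot]
Tick 4: prefer B, take disk from B; A=[jar,apple] B=[shaft,hook,clip,valve] C=[lens,rod,ingot,disk]
Tick 5: prefer A, take jar from A; A=[apple] B=[shaft,hook,clip,valve] C=[lens,rod,ingot,disk,jar]
Tick 6: prefer B, take shaft from B; A=[apple] B=[hook,clip,valve] C=[lens,rod,ingot,disk,jar,shaft]
Tick 7: prefer A, take apple from A; A=[-] B=[hook,clip,valve] C=[lens,rod,ingot,disk,jar,shaft,apple]

Answer: lens rod ingot disk jar shaft apple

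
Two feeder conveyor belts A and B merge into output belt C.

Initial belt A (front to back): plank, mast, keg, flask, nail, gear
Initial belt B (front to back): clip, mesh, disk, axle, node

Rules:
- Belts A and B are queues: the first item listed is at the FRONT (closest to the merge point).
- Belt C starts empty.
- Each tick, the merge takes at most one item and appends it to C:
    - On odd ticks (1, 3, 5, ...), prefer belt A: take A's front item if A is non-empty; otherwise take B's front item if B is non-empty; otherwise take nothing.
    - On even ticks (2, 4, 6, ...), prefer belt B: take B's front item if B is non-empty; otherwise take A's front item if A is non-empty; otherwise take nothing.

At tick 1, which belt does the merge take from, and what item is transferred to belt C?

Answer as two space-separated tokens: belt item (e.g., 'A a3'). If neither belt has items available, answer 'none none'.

Tick 1: prefer A, take plank from A; A=[mast,keg,flask,nail,gear] B=[clip,mesh,disk,axle,node] C=[plank]

Answer: A plank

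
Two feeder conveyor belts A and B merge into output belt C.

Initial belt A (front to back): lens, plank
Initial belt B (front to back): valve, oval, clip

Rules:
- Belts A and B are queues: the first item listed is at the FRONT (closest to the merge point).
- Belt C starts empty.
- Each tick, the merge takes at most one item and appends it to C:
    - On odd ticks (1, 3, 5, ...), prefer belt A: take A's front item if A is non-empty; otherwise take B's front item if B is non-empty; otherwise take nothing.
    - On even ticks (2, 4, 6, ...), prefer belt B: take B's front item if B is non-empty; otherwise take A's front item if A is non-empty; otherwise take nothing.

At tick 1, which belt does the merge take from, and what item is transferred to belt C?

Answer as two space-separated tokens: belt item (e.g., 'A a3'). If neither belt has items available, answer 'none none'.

Answer: A lens

Derivation:
Tick 1: prefer A, take lens from A; A=[plank] B=[valve,oval,clip] C=[lens]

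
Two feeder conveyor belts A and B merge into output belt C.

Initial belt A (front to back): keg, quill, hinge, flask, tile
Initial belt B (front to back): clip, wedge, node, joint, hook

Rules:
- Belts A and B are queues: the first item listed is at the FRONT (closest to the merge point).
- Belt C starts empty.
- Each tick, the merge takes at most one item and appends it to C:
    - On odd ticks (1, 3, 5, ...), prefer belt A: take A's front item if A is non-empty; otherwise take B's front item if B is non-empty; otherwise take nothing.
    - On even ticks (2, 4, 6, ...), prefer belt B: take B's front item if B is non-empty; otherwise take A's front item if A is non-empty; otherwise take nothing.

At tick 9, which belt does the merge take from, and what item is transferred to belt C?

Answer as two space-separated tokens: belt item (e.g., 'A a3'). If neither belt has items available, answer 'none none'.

Answer: A tile

Derivation:
Tick 1: prefer A, take keg from A; A=[quill,hinge,flask,tile] B=[clip,wedge,node,joint,hook] C=[keg]
Tick 2: prefer B, take clip from B; A=[quill,hinge,flask,tile] B=[wedge,node,joint,hook] C=[keg,clip]
Tick 3: prefer A, take quill from A; A=[hinge,flask,tile] B=[wedge,node,joint,hook] C=[keg,clip,quill]
Tick 4: prefer B, take wedge from B; A=[hinge,flask,tile] B=[node,joint,hook] C=[keg,clip,quill,wedge]
Tick 5: prefer A, take hinge from A; A=[flask,tile] B=[node,joint,hook] C=[keg,clip,quill,wedge,hinge]
Tick 6: prefer B, take node from B; A=[flask,tile] B=[joint,hook] C=[keg,clip,quill,wedge,hinge,node]
Tick 7: prefer A, take flask from A; A=[tile] B=[joint,hook] C=[keg,clip,quill,wedge,hinge,node,flask]
Tick 8: prefer B, take joint from B; A=[tile] B=[hook] C=[keg,clip,quill,wedge,hinge,node,flask,joint]
Tick 9: prefer A, take tile from A; A=[-] B=[hook] C=[keg,clip,quill,wedge,hinge,node,flask,joint,tile]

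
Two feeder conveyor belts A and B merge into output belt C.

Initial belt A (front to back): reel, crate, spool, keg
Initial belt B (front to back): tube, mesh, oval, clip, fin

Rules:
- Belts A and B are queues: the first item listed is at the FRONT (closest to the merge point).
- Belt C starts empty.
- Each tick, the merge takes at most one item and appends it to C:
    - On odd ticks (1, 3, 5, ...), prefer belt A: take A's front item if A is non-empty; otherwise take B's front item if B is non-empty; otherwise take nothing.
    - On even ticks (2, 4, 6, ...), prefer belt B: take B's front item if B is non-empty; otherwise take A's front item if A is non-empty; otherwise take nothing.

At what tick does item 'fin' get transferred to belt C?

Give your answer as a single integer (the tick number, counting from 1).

Answer: 9

Derivation:
Tick 1: prefer A, take reel from A; A=[crate,spool,keg] B=[tube,mesh,oval,clip,fin] C=[reel]
Tick 2: prefer B, take tube from B; A=[crate,spool,keg] B=[mesh,oval,clip,fin] C=[reel,tube]
Tick 3: prefer A, take crate from A; A=[spool,keg] B=[mesh,oval,clip,fin] C=[reel,tube,crate]
Tick 4: prefer B, take mesh from B; A=[spool,keg] B=[oval,clip,fin] C=[reel,tube,crate,mesh]
Tick 5: prefer A, take spool from A; A=[keg] B=[oval,clip,fin] C=[reel,tube,crate,mesh,spool]
Tick 6: prefer B, take oval from B; A=[keg] B=[clip,fin] C=[reel,tube,crate,mesh,spool,oval]
Tick 7: prefer A, take keg from A; A=[-] B=[clip,fin] C=[reel,tube,crate,mesh,spool,oval,keg]
Tick 8: prefer B, take clip from B; A=[-] B=[fin] C=[reel,tube,crate,mesh,spool,oval,keg,clip]
Tick 9: prefer A, take fin from B; A=[-] B=[-] C=[reel,tube,crate,mesh,spool,oval,keg,clip,fin]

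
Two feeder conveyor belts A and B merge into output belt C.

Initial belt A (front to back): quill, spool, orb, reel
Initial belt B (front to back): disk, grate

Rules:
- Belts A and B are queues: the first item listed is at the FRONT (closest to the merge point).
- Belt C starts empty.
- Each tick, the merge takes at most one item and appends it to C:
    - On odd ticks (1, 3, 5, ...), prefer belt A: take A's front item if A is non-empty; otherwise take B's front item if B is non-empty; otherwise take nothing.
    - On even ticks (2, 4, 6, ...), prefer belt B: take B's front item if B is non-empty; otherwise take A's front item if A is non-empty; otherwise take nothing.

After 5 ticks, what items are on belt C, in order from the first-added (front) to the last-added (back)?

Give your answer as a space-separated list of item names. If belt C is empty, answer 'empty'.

Tick 1: prefer A, take quill from A; A=[spool,orb,reel] B=[disk,grate] C=[quill]
Tick 2: prefer B, take disk from B; A=[spool,orb,reel] B=[grate] C=[quill,disk]
Tick 3: prefer A, take spool from A; A=[orb,reel] B=[grate] C=[quill,disk,spool]
Tick 4: prefer B, take grate from B; A=[orb,reel] B=[-] C=[quill,disk,spool,grate]
Tick 5: prefer A, take orb from A; A=[reel] B=[-] C=[quill,disk,spool,grate,orb]

Answer: quill disk spool grate orb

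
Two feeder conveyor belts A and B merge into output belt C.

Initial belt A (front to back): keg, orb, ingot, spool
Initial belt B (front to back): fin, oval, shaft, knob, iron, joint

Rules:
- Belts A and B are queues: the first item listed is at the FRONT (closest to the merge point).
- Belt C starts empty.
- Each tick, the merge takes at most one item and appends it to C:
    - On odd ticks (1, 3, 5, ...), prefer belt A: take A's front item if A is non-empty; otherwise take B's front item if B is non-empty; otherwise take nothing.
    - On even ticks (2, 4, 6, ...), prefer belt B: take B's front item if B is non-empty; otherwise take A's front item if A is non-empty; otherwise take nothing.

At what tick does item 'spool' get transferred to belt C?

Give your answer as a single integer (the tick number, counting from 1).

Answer: 7

Derivation:
Tick 1: prefer A, take keg from A; A=[orb,ingot,spool] B=[fin,oval,shaft,knob,iron,joint] C=[keg]
Tick 2: prefer B, take fin from B; A=[orb,ingot,spool] B=[oval,shaft,knob,iron,joint] C=[keg,fin]
Tick 3: prefer A, take orb from A; A=[ingot,spool] B=[oval,shaft,knob,iron,joint] C=[keg,fin,orb]
Tick 4: prefer B, take oval from B; A=[ingot,spool] B=[shaft,knob,iron,joint] C=[keg,fin,orb,oval]
Tick 5: prefer A, take ingot from A; A=[spool] B=[shaft,knob,iron,joint] C=[keg,fin,orb,oval,ingot]
Tick 6: prefer B, take shaft from B; A=[spool] B=[knob,iron,joint] C=[keg,fin,orb,oval,ingot,shaft]
Tick 7: prefer A, take spool from A; A=[-] B=[knob,iron,joint] C=[keg,fin,orb,oval,ingot,shaft,spool]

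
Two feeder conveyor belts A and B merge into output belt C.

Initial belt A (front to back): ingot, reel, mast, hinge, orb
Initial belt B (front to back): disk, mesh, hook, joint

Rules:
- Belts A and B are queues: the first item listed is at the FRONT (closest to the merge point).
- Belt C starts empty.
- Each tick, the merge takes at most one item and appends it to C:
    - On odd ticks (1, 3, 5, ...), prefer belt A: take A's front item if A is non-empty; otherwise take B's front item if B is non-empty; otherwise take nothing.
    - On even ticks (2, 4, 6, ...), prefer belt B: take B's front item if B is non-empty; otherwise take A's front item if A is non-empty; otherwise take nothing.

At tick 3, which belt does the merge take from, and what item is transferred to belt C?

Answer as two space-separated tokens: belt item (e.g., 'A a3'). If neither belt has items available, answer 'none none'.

Answer: A reel

Derivation:
Tick 1: prefer A, take ingot from A; A=[reel,mast,hinge,orb] B=[disk,mesh,hook,joint] C=[ingot]
Tick 2: prefer B, take disk from B; A=[reel,mast,hinge,orb] B=[mesh,hook,joint] C=[ingot,disk]
Tick 3: prefer A, take reel from A; A=[mast,hinge,orb] B=[mesh,hook,joint] C=[ingot,disk,reel]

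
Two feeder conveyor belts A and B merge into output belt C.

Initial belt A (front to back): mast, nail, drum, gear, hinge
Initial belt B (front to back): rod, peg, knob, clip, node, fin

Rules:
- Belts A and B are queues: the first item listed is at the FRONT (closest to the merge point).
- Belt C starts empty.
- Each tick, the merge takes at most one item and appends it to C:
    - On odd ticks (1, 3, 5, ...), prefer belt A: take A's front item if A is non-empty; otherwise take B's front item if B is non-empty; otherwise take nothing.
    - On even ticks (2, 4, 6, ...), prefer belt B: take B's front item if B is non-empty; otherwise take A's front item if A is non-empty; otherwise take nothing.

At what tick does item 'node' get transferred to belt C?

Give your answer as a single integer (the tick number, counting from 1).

Answer: 10

Derivation:
Tick 1: prefer A, take mast from A; A=[nail,drum,gear,hinge] B=[rod,peg,knob,clip,node,fin] C=[mast]
Tick 2: prefer B, take rod from B; A=[nail,drum,gear,hinge] B=[peg,knob,clip,node,fin] C=[mast,rod]
Tick 3: prefer A, take nail from A; A=[drum,gear,hinge] B=[peg,knob,clip,node,fin] C=[mast,rod,nail]
Tick 4: prefer B, take peg from B; A=[drum,gear,hinge] B=[knob,clip,node,fin] C=[mast,rod,nail,peg]
Tick 5: prefer A, take drum from A; A=[gear,hinge] B=[knob,clip,node,fin] C=[mast,rod,nail,peg,drum]
Tick 6: prefer B, take knob from B; A=[gear,hinge] B=[clip,node,fin] C=[mast,rod,nail,peg,drum,knob]
Tick 7: prefer A, take gear from A; A=[hinge] B=[clip,node,fin] C=[mast,rod,nail,peg,drum,knob,gear]
Tick 8: prefer B, take clip from B; A=[hinge] B=[node,fin] C=[mast,rod,nail,peg,drum,knob,gear,clip]
Tick 9: prefer A, take hinge from A; A=[-] B=[node,fin] C=[mast,rod,nail,peg,drum,knob,gear,clip,hinge]
Tick 10: prefer B, take node from B; A=[-] B=[fin] C=[mast,rod,nail,peg,drum,knob,gear,clip,hinge,node]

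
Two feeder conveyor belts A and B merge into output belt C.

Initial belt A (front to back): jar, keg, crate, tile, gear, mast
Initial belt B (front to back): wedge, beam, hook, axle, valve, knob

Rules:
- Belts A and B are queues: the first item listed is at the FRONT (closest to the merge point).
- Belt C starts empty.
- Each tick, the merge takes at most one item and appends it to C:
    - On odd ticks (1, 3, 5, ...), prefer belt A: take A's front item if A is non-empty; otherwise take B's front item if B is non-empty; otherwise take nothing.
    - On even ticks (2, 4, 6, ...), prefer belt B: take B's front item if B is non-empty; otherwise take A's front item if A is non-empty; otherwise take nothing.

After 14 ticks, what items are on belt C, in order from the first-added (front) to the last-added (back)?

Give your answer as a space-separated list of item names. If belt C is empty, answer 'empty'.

Answer: jar wedge keg beam crate hook tile axle gear valve mast knob

Derivation:
Tick 1: prefer A, take jar from A; A=[keg,crate,tile,gear,mast] B=[wedge,beam,hook,axle,valve,knob] C=[jar]
Tick 2: prefer B, take wedge from B; A=[keg,crate,tile,gear,mast] B=[beam,hook,axle,valve,knob] C=[jar,wedge]
Tick 3: prefer A, take keg from A; A=[crate,tile,gear,mast] B=[beam,hook,axle,valve,knob] C=[jar,wedge,keg]
Tick 4: prefer B, take beam from B; A=[crate,tile,gear,mast] B=[hook,axle,valve,knob] C=[jar,wedge,keg,beam]
Tick 5: prefer A, take crate from A; A=[tile,gear,mast] B=[hook,axle,valve,knob] C=[jar,wedge,keg,beam,crate]
Tick 6: prefer B, take hook from B; A=[tile,gear,mast] B=[axle,valve,knob] C=[jar,wedge,keg,beam,crate,hook]
Tick 7: prefer A, take tile from A; A=[gear,mast] B=[axle,valve,knob] C=[jar,wedge,keg,beam,crate,hook,tile]
Tick 8: prefer B, take axle from B; A=[gear,mast] B=[valve,knob] C=[jar,wedge,keg,beam,crate,hook,tile,axle]
Tick 9: prefer A, take gear from A; A=[mast] B=[valve,knob] C=[jar,wedge,keg,beam,crate,hook,tile,axle,gear]
Tick 10: prefer B, take valve from B; A=[mast] B=[knob] C=[jar,wedge,keg,beam,crate,hook,tile,axle,gear,valve]
Tick 11: prefer A, take mast from A; A=[-] B=[knob] C=[jar,wedge,keg,beam,crate,hook,tile,axle,gear,valve,mast]
Tick 12: prefer B, take knob from B; A=[-] B=[-] C=[jar,wedge,keg,beam,crate,hook,tile,axle,gear,valve,mast,knob]
Tick 13: prefer A, both empty, nothing taken; A=[-] B=[-] C=[jar,wedge,keg,beam,crate,hook,tile,axle,gear,valve,mast,knob]
Tick 14: prefer B, both empty, nothing taken; A=[-] B=[-] C=[jar,wedge,keg,beam,crate,hook,tile,axle,gear,valve,mast,knob]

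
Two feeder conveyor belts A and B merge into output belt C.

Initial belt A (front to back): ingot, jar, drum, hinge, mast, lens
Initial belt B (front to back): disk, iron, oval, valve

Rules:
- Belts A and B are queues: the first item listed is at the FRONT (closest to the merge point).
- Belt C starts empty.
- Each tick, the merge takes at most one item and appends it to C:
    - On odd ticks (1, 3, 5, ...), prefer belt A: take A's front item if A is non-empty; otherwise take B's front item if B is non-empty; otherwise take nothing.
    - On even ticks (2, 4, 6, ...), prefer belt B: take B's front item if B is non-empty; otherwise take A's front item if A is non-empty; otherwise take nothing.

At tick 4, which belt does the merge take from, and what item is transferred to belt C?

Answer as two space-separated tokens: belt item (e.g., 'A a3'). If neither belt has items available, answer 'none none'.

Tick 1: prefer A, take ingot from A; A=[jar,drum,hinge,mast,lens] B=[disk,iron,oval,valve] C=[ingot]
Tick 2: prefer B, take disk from B; A=[jar,drum,hinge,mast,lens] B=[iron,oval,valve] C=[ingot,disk]
Tick 3: prefer A, take jar from A; A=[drum,hinge,mast,lens] B=[iron,oval,valve] C=[ingot,disk,jar]
Tick 4: prefer B, take iron from B; A=[drum,hinge,mast,lens] B=[oval,valve] C=[ingot,disk,jar,iron]

Answer: B iron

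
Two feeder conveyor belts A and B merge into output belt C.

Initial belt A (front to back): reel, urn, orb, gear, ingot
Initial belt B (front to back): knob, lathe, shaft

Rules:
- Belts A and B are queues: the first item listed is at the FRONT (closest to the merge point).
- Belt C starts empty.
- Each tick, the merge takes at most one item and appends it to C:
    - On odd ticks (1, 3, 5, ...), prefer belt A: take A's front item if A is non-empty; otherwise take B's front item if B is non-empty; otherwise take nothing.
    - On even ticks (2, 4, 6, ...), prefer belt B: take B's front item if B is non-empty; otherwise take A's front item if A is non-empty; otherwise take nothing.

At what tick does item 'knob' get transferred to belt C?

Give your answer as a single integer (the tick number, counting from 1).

Answer: 2

Derivation:
Tick 1: prefer A, take reel from A; A=[urn,orb,gear,ingot] B=[knob,lathe,shaft] C=[reel]
Tick 2: prefer B, take knob from B; A=[urn,orb,gear,ingot] B=[lathe,shaft] C=[reel,knob]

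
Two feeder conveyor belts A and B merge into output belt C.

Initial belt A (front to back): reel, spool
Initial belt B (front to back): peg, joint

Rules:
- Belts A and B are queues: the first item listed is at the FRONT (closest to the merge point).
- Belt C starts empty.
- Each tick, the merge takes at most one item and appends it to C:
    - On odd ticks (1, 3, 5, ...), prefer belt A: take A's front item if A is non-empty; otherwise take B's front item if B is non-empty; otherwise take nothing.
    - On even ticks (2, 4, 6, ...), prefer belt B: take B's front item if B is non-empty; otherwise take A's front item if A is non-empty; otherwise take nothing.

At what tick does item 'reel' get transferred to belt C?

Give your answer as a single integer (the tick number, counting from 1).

Tick 1: prefer A, take reel from A; A=[spool] B=[peg,joint] C=[reel]

Answer: 1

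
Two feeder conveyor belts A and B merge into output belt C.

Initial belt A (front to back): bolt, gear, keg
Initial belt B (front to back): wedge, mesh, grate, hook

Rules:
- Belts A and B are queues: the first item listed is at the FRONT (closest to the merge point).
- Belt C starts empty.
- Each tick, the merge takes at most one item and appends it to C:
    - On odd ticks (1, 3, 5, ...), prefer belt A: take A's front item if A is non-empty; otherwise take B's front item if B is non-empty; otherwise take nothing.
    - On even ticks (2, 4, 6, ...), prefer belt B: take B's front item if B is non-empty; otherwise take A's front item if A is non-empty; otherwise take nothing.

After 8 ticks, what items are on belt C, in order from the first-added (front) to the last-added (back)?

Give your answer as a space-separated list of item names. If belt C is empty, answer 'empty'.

Answer: bolt wedge gear mesh keg grate hook

Derivation:
Tick 1: prefer A, take bolt from A; A=[gear,keg] B=[wedge,mesh,grate,hook] C=[bolt]
Tick 2: prefer B, take wedge from B; A=[gear,keg] B=[mesh,grate,hook] C=[bolt,wedge]
Tick 3: prefer A, take gear from A; A=[keg] B=[mesh,grate,hook] C=[bolt,wedge,gear]
Tick 4: prefer B, take mesh from B; A=[keg] B=[grate,hook] C=[bolt,wedge,gear,mesh]
Tick 5: prefer A, take keg from A; A=[-] B=[grate,hook] C=[bolt,wedge,gear,mesh,keg]
Tick 6: prefer B, take grate from B; A=[-] B=[hook] C=[bolt,wedge,gear,mesh,keg,grate]
Tick 7: prefer A, take hook from B; A=[-] B=[-] C=[bolt,wedge,gear,mesh,keg,grate,hook]
Tick 8: prefer B, both empty, nothing taken; A=[-] B=[-] C=[bolt,wedge,gear,mesh,keg,grate,hook]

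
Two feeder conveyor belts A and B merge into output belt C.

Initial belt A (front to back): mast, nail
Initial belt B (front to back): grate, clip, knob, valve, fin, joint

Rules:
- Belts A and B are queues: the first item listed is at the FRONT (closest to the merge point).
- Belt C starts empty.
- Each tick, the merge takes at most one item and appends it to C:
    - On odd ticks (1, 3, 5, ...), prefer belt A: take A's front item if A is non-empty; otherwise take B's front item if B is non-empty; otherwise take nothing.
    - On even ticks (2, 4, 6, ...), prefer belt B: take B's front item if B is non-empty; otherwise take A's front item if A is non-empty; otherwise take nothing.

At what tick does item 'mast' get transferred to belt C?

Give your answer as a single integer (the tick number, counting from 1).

Answer: 1

Derivation:
Tick 1: prefer A, take mast from A; A=[nail] B=[grate,clip,knob,valve,fin,joint] C=[mast]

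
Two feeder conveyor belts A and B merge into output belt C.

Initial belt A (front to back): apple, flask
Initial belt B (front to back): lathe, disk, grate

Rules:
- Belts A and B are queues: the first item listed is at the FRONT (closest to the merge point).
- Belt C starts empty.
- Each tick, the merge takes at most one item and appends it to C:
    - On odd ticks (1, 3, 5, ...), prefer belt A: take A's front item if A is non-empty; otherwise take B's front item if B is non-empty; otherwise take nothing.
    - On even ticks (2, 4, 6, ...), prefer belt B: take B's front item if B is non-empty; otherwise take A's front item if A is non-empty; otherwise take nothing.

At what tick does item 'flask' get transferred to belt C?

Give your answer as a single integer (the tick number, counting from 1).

Tick 1: prefer A, take apple from A; A=[flask] B=[lathe,disk,grate] C=[apple]
Tick 2: prefer B, take lathe from B; A=[flask] B=[disk,grate] C=[apple,lathe]
Tick 3: prefer A, take flask from A; A=[-] B=[disk,grate] C=[apple,lathe,flask]

Answer: 3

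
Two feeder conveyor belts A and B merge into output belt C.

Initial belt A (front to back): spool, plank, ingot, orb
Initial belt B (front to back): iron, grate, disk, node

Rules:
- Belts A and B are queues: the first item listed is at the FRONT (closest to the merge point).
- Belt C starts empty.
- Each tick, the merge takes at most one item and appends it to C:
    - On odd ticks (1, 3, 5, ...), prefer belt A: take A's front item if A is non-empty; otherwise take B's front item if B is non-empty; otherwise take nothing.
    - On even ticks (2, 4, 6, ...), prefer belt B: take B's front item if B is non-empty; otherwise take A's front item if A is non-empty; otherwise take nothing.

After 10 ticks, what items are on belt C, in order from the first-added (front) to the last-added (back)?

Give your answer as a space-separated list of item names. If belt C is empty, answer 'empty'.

Tick 1: prefer A, take spool from A; A=[plank,ingot,orb] B=[iron,grate,disk,node] C=[spool]
Tick 2: prefer B, take iron from B; A=[plank,ingot,orb] B=[grate,disk,node] C=[spool,iron]
Tick 3: prefer A, take plank from A; A=[ingot,orb] B=[grate,disk,node] C=[spool,iron,plank]
Tick 4: prefer B, take grate from B; A=[ingot,orb] B=[disk,node] C=[spool,iron,plank,grate]
Tick 5: prefer A, take ingot from A; A=[orb] B=[disk,node] C=[spool,iron,plank,grate,ingot]
Tick 6: prefer B, take disk from B; A=[orb] B=[node] C=[spool,iron,plank,grate,ingot,disk]
Tick 7: prefer A, take orb from A; A=[-] B=[node] C=[spool,iron,plank,grate,ingot,disk,orb]
Tick 8: prefer B, take node from B; A=[-] B=[-] C=[spool,iron,plank,grate,ingot,disk,orb,node]
Tick 9: prefer A, both empty, nothing taken; A=[-] B=[-] C=[spool,iron,plank,grate,ingot,disk,orb,node]
Tick 10: prefer B, both empty, nothing taken; A=[-] B=[-] C=[spool,iron,plank,grate,ingot,disk,orb,node]

Answer: spool iron plank grate ingot disk orb node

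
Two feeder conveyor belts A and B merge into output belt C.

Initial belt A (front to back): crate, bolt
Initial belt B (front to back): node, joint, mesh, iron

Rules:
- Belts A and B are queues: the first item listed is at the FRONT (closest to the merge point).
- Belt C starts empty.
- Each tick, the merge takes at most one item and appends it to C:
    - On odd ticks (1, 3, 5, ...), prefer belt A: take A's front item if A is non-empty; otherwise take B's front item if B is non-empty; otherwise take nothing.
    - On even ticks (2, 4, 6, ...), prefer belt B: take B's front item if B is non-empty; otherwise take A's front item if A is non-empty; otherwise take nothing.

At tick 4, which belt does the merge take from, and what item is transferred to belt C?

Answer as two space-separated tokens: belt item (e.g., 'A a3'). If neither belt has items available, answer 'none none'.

Answer: B joint

Derivation:
Tick 1: prefer A, take crate from A; A=[bolt] B=[node,joint,mesh,iron] C=[crate]
Tick 2: prefer B, take node from B; A=[bolt] B=[joint,mesh,iron] C=[crate,node]
Tick 3: prefer A, take bolt from A; A=[-] B=[joint,mesh,iron] C=[crate,node,bolt]
Tick 4: prefer B, take joint from B; A=[-] B=[mesh,iron] C=[crate,node,bolt,joint]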